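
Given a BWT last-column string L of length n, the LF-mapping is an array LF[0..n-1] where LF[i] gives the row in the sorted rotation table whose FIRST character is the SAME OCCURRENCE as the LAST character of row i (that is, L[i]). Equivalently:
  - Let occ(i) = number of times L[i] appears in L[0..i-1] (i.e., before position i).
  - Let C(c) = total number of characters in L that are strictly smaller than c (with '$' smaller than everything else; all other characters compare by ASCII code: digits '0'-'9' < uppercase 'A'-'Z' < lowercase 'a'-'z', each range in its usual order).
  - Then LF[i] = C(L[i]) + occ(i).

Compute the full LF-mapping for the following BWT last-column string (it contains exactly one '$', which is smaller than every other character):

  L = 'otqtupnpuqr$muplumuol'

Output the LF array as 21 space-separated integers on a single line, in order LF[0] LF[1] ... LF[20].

Answer: 6 14 11 15 16 8 5 9 17 12 13 0 3 18 10 1 19 4 20 7 2

Derivation:
Char counts: '$':1, 'l':2, 'm':2, 'n':1, 'o':2, 'p':3, 'q':2, 'r':1, 't':2, 'u':5
C (first-col start): C('$')=0, C('l')=1, C('m')=3, C('n')=5, C('o')=6, C('p')=8, C('q')=11, C('r')=13, C('t')=14, C('u')=16
L[0]='o': occ=0, LF[0]=C('o')+0=6+0=6
L[1]='t': occ=0, LF[1]=C('t')+0=14+0=14
L[2]='q': occ=0, LF[2]=C('q')+0=11+0=11
L[3]='t': occ=1, LF[3]=C('t')+1=14+1=15
L[4]='u': occ=0, LF[4]=C('u')+0=16+0=16
L[5]='p': occ=0, LF[5]=C('p')+0=8+0=8
L[6]='n': occ=0, LF[6]=C('n')+0=5+0=5
L[7]='p': occ=1, LF[7]=C('p')+1=8+1=9
L[8]='u': occ=1, LF[8]=C('u')+1=16+1=17
L[9]='q': occ=1, LF[9]=C('q')+1=11+1=12
L[10]='r': occ=0, LF[10]=C('r')+0=13+0=13
L[11]='$': occ=0, LF[11]=C('$')+0=0+0=0
L[12]='m': occ=0, LF[12]=C('m')+0=3+0=3
L[13]='u': occ=2, LF[13]=C('u')+2=16+2=18
L[14]='p': occ=2, LF[14]=C('p')+2=8+2=10
L[15]='l': occ=0, LF[15]=C('l')+0=1+0=1
L[16]='u': occ=3, LF[16]=C('u')+3=16+3=19
L[17]='m': occ=1, LF[17]=C('m')+1=3+1=4
L[18]='u': occ=4, LF[18]=C('u')+4=16+4=20
L[19]='o': occ=1, LF[19]=C('o')+1=6+1=7
L[20]='l': occ=1, LF[20]=C('l')+1=1+1=2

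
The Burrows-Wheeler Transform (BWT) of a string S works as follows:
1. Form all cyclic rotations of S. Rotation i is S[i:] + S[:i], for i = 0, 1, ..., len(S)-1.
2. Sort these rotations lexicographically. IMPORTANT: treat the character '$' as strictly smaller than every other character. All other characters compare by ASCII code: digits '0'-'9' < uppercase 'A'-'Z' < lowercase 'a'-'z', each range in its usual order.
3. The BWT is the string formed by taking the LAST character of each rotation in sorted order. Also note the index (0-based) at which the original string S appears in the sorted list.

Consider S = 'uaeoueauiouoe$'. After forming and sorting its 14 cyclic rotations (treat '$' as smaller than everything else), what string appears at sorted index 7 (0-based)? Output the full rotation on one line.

All 14 rotations (rotation i = S[i:]+S[:i]):
  rot[0] = uaeoueauiouoe$
  rot[1] = aeoueauiouoe$u
  rot[2] = eoueauiouoe$ua
  rot[3] = oueauiouoe$uae
  rot[4] = ueauiouoe$uaeo
  rot[5] = eauiouoe$uaeou
  rot[6] = auiouoe$uaeoue
  rot[7] = uiouoe$uaeouea
  rot[8] = iouoe$uaeoueau
  rot[9] = ouoe$uaeoueaui
  rot[10] = uoe$uaeoueauio
  rot[11] = oe$uaeoueauiou
  rot[12] = e$uaeoueauiouo
  rot[13] = $uaeoueauiouoe
Sorted (with $ < everything):
  sorted[0] = $uaeoueauiouoe
  sorted[1] = aeoueauiouoe$u
  sorted[2] = auiouoe$uaeoue
  sorted[3] = e$uaeoueauiouo
  sorted[4] = eauiouoe$uaeou
  sorted[5] = eoueauiouoe$ua
  sorted[6] = iouoe$uaeoueau
  sorted[7] = oe$uaeoueauiou
  sorted[8] = oueauiouoe$uae
  sorted[9] = ouoe$uaeoueaui
  sorted[10] = uaeoueauiouoe$
  sorted[11] = ueauiouoe$uaeo
  sorted[12] = uiouoe$uaeouea
  sorted[13] = uoe$uaeoueauio
sorted[7] = oe$uaeoueauiou

Answer: oe$uaeoueauiou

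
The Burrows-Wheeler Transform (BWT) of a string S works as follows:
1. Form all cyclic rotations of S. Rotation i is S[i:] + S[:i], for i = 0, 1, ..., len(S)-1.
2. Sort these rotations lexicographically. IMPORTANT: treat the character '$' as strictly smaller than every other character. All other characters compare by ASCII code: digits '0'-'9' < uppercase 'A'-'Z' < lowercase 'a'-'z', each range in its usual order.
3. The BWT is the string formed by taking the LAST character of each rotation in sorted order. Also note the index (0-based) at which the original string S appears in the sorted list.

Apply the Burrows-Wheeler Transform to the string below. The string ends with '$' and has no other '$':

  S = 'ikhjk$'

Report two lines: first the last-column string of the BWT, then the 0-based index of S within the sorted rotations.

All 6 rotations (rotation i = S[i:]+S[:i]):
  rot[0] = ikhjk$
  rot[1] = khjk$i
  rot[2] = hjk$ik
  rot[3] = jk$ikh
  rot[4] = k$ikhj
  rot[5] = $ikhjk
Sorted (with $ < everything):
  sorted[0] = $ikhjk  (last char: 'k')
  sorted[1] = hjk$ik  (last char: 'k')
  sorted[2] = ikhjk$  (last char: '$')
  sorted[3] = jk$ikh  (last char: 'h')
  sorted[4] = k$ikhj  (last char: 'j')
  sorted[5] = khjk$i  (last char: 'i')
Last column: kk$hji
Original string S is at sorted index 2

Answer: kk$hji
2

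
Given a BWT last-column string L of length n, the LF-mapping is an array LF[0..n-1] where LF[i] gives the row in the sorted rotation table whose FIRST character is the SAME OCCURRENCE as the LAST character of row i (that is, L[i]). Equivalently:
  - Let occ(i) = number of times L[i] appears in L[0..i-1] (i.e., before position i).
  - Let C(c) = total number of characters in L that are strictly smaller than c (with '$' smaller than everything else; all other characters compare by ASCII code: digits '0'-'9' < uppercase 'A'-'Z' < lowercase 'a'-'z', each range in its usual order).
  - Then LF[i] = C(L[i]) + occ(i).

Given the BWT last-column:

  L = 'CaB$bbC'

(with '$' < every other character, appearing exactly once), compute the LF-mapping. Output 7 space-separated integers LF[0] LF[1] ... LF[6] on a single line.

Answer: 2 4 1 0 5 6 3

Derivation:
Char counts: '$':1, 'B':1, 'C':2, 'a':1, 'b':2
C (first-col start): C('$')=0, C('B')=1, C('C')=2, C('a')=4, C('b')=5
L[0]='C': occ=0, LF[0]=C('C')+0=2+0=2
L[1]='a': occ=0, LF[1]=C('a')+0=4+0=4
L[2]='B': occ=0, LF[2]=C('B')+0=1+0=1
L[3]='$': occ=0, LF[3]=C('$')+0=0+0=0
L[4]='b': occ=0, LF[4]=C('b')+0=5+0=5
L[5]='b': occ=1, LF[5]=C('b')+1=5+1=6
L[6]='C': occ=1, LF[6]=C('C')+1=2+1=3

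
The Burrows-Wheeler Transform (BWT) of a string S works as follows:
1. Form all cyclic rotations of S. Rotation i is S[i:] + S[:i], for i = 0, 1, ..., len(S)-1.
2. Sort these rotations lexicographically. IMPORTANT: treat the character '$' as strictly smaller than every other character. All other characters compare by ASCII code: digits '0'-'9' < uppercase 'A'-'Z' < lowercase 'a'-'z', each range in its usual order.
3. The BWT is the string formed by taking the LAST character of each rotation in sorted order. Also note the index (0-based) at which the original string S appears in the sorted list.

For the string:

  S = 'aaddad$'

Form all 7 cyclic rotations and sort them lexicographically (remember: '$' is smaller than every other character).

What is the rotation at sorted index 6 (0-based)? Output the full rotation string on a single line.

Answer: ddad$aa

Derivation:
All 7 rotations (rotation i = S[i:]+S[:i]):
  rot[0] = aaddad$
  rot[1] = addad$a
  rot[2] = ddad$aa
  rot[3] = dad$aad
  rot[4] = ad$aadd
  rot[5] = d$aadda
  rot[6] = $aaddad
Sorted (with $ < everything):
  sorted[0] = $aaddad
  sorted[1] = aaddad$
  sorted[2] = ad$aadd
  sorted[3] = addad$a
  sorted[4] = d$aadda
  sorted[5] = dad$aad
  sorted[6] = ddad$aa
sorted[6] = ddad$aa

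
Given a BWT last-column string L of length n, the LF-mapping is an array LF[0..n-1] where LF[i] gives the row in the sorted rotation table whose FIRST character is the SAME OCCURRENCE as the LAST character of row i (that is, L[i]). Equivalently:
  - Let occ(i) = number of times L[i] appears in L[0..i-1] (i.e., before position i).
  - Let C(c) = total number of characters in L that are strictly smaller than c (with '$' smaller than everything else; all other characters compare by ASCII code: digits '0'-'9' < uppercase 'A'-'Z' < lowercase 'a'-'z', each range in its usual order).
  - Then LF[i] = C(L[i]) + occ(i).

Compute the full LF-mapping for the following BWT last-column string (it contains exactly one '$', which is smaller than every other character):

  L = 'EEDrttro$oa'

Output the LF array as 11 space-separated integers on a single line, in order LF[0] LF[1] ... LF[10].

Char counts: '$':1, 'D':1, 'E':2, 'a':1, 'o':2, 'r':2, 't':2
C (first-col start): C('$')=0, C('D')=1, C('E')=2, C('a')=4, C('o')=5, C('r')=7, C('t')=9
L[0]='E': occ=0, LF[0]=C('E')+0=2+0=2
L[1]='E': occ=1, LF[1]=C('E')+1=2+1=3
L[2]='D': occ=0, LF[2]=C('D')+0=1+0=1
L[3]='r': occ=0, LF[3]=C('r')+0=7+0=7
L[4]='t': occ=0, LF[4]=C('t')+0=9+0=9
L[5]='t': occ=1, LF[5]=C('t')+1=9+1=10
L[6]='r': occ=1, LF[6]=C('r')+1=7+1=8
L[7]='o': occ=0, LF[7]=C('o')+0=5+0=5
L[8]='$': occ=0, LF[8]=C('$')+0=0+0=0
L[9]='o': occ=1, LF[9]=C('o')+1=5+1=6
L[10]='a': occ=0, LF[10]=C('a')+0=4+0=4

Answer: 2 3 1 7 9 10 8 5 0 6 4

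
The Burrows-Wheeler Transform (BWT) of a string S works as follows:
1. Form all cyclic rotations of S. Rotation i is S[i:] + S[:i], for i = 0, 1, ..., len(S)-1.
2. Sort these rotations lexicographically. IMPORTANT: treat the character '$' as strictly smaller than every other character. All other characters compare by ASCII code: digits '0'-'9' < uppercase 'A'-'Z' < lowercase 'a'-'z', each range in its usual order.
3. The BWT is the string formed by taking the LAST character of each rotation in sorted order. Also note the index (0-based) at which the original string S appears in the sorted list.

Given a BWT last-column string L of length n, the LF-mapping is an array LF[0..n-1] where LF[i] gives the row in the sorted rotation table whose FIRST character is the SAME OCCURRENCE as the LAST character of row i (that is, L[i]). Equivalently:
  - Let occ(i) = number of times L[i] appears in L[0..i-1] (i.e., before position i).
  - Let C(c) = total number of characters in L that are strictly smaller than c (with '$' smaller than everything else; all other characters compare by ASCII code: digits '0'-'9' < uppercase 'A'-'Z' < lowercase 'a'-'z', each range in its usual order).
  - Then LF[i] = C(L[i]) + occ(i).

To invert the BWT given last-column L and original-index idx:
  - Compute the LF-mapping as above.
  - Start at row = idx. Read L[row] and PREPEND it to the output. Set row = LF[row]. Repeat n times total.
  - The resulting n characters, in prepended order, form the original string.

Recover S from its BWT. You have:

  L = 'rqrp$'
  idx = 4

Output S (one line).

LF mapping: 3 2 4 1 0
Walk LF starting at row 4, prepending L[row]:
  step 1: row=4, L[4]='$', prepend. Next row=LF[4]=0
  step 2: row=0, L[0]='r', prepend. Next row=LF[0]=3
  step 3: row=3, L[3]='p', prepend. Next row=LF[3]=1
  step 4: row=1, L[1]='q', prepend. Next row=LF[1]=2
  step 5: row=2, L[2]='r', prepend. Next row=LF[2]=4
Reversed output: rqpr$

Answer: rqpr$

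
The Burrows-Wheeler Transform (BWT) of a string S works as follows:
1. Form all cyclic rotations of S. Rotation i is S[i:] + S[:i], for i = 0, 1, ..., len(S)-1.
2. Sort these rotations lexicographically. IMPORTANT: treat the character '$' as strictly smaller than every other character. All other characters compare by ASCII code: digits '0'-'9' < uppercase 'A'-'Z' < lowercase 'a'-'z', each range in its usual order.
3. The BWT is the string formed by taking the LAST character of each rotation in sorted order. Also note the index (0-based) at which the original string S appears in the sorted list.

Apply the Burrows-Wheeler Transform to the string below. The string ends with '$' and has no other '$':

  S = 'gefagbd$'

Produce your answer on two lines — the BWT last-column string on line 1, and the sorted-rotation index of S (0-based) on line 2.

All 8 rotations (rotation i = S[i:]+S[:i]):
  rot[0] = gefagbd$
  rot[1] = efagbd$g
  rot[2] = fagbd$ge
  rot[3] = agbd$gef
  rot[4] = gbd$gefa
  rot[5] = bd$gefag
  rot[6] = d$gefagb
  rot[7] = $gefagbd
Sorted (with $ < everything):
  sorted[0] = $gefagbd  (last char: 'd')
  sorted[1] = agbd$gef  (last char: 'f')
  sorted[2] = bd$gefag  (last char: 'g')
  sorted[3] = d$gefagb  (last char: 'b')
  sorted[4] = efagbd$g  (last char: 'g')
  sorted[5] = fagbd$ge  (last char: 'e')
  sorted[6] = gbd$gefa  (last char: 'a')
  sorted[7] = gefagbd$  (last char: '$')
Last column: dfgbgea$
Original string S is at sorted index 7

Answer: dfgbgea$
7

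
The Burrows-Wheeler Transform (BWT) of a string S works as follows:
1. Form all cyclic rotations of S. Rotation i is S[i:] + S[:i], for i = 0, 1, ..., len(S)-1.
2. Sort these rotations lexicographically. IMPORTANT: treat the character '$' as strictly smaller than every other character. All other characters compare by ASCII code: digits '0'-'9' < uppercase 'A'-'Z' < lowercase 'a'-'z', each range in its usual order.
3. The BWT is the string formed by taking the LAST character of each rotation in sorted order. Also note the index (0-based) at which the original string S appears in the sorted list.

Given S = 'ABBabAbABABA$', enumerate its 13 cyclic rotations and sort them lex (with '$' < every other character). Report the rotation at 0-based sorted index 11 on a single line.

Answer: bABABA$ABBabA

Derivation:
All 13 rotations (rotation i = S[i:]+S[:i]):
  rot[0] = ABBabAbABABA$
  rot[1] = BBabAbABABA$A
  rot[2] = BabAbABABA$AB
  rot[3] = abAbABABA$ABB
  rot[4] = bAbABABA$ABBa
  rot[5] = AbABABA$ABBab
  rot[6] = bABABA$ABBabA
  rot[7] = ABABA$ABBabAb
  rot[8] = BABA$ABBabAbA
  rot[9] = ABA$ABBabAbAB
  rot[10] = BA$ABBabAbABA
  rot[11] = A$ABBabAbABAB
  rot[12] = $ABBabAbABABA
Sorted (with $ < everything):
  sorted[0] = $ABBabAbABABA
  sorted[1] = A$ABBabAbABAB
  sorted[2] = ABA$ABBabAbAB
  sorted[3] = ABABA$ABBabAb
  sorted[4] = ABBabAbABABA$
  sorted[5] = AbABABA$ABBab
  sorted[6] = BA$ABBabAbABA
  sorted[7] = BABA$ABBabAbA
  sorted[8] = BBabAbABABA$A
  sorted[9] = BabAbABABA$AB
  sorted[10] = abAbABABA$ABB
  sorted[11] = bABABA$ABBabA
  sorted[12] = bAbABABA$ABBa
sorted[11] = bABABA$ABBabA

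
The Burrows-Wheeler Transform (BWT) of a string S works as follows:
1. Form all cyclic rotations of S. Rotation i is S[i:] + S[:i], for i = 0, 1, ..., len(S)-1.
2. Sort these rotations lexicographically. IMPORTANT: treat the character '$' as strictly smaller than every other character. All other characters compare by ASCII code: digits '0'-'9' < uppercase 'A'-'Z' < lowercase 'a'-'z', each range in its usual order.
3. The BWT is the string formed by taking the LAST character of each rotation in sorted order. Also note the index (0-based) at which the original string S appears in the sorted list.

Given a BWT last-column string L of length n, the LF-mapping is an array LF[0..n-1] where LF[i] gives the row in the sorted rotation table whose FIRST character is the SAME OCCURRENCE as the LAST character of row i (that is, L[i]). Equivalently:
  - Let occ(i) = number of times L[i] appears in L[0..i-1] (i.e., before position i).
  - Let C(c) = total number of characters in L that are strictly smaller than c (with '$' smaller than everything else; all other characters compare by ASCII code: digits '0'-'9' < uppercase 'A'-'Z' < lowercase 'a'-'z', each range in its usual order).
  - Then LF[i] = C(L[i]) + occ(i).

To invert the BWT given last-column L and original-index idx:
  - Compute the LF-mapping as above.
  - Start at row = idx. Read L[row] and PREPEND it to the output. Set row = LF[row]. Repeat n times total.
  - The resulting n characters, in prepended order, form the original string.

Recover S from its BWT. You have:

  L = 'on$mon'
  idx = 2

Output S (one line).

LF mapping: 4 2 0 1 5 3
Walk LF starting at row 2, prepending L[row]:
  step 1: row=2, L[2]='$', prepend. Next row=LF[2]=0
  step 2: row=0, L[0]='o', prepend. Next row=LF[0]=4
  step 3: row=4, L[4]='o', prepend. Next row=LF[4]=5
  step 4: row=5, L[5]='n', prepend. Next row=LF[5]=3
  step 5: row=3, L[3]='m', prepend. Next row=LF[3]=1
  step 6: row=1, L[1]='n', prepend. Next row=LF[1]=2
Reversed output: nmnoo$

Answer: nmnoo$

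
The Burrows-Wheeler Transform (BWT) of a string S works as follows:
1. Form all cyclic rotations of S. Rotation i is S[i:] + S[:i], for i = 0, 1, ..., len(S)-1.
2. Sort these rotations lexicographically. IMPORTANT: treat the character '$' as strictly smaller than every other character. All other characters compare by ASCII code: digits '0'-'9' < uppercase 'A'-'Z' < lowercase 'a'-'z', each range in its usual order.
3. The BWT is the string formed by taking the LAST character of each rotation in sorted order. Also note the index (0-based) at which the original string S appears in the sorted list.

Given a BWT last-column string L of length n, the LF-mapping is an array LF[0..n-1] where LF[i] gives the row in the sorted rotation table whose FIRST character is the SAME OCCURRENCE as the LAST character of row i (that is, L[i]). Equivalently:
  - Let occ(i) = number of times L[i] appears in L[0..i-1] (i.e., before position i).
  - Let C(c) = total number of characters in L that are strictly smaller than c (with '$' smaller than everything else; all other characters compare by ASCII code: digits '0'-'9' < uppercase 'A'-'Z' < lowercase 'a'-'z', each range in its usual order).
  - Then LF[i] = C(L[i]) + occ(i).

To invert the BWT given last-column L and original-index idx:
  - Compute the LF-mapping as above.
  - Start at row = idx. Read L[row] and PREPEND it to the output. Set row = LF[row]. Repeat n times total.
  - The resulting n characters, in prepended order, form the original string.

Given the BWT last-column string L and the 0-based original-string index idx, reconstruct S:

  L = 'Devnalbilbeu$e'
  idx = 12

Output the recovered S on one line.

LF mapping: 1 5 13 11 2 9 3 8 10 4 6 12 0 7
Walk LF starting at row 12, prepending L[row]:
  step 1: row=12, L[12]='$', prepend. Next row=LF[12]=0
  step 2: row=0, L[0]='D', prepend. Next row=LF[0]=1
  step 3: row=1, L[1]='e', prepend. Next row=LF[1]=5
  step 4: row=5, L[5]='l', prepend. Next row=LF[5]=9
  step 5: row=9, L[9]='b', prepend. Next row=LF[9]=4
  step 6: row=4, L[4]='a', prepend. Next row=LF[4]=2
  step 7: row=2, L[2]='v', prepend. Next row=LF[2]=13
  step 8: row=13, L[13]='e', prepend. Next row=LF[13]=7
  step 9: row=7, L[7]='i', prepend. Next row=LF[7]=8
  step 10: row=8, L[8]='l', prepend. Next row=LF[8]=10
  step 11: row=10, L[10]='e', prepend. Next row=LF[10]=6
  step 12: row=6, L[6]='b', prepend. Next row=LF[6]=3
  step 13: row=3, L[3]='n', prepend. Next row=LF[3]=11
  step 14: row=11, L[11]='u', prepend. Next row=LF[11]=12
Reversed output: unbelievableD$

Answer: unbelievableD$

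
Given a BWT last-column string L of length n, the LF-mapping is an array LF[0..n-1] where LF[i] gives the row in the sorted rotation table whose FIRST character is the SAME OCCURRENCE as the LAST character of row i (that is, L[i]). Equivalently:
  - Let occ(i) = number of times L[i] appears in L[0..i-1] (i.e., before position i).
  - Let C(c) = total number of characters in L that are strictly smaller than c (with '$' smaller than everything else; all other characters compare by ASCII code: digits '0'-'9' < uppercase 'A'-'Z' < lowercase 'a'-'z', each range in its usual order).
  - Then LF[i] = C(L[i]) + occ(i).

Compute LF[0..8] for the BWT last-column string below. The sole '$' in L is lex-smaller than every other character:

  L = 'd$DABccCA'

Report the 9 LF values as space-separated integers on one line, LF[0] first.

Char counts: '$':1, 'A':2, 'B':1, 'C':1, 'D':1, 'c':2, 'd':1
C (first-col start): C('$')=0, C('A')=1, C('B')=3, C('C')=4, C('D')=5, C('c')=6, C('d')=8
L[0]='d': occ=0, LF[0]=C('d')+0=8+0=8
L[1]='$': occ=0, LF[1]=C('$')+0=0+0=0
L[2]='D': occ=0, LF[2]=C('D')+0=5+0=5
L[3]='A': occ=0, LF[3]=C('A')+0=1+0=1
L[4]='B': occ=0, LF[4]=C('B')+0=3+0=3
L[5]='c': occ=0, LF[5]=C('c')+0=6+0=6
L[6]='c': occ=1, LF[6]=C('c')+1=6+1=7
L[7]='C': occ=0, LF[7]=C('C')+0=4+0=4
L[8]='A': occ=1, LF[8]=C('A')+1=1+1=2

Answer: 8 0 5 1 3 6 7 4 2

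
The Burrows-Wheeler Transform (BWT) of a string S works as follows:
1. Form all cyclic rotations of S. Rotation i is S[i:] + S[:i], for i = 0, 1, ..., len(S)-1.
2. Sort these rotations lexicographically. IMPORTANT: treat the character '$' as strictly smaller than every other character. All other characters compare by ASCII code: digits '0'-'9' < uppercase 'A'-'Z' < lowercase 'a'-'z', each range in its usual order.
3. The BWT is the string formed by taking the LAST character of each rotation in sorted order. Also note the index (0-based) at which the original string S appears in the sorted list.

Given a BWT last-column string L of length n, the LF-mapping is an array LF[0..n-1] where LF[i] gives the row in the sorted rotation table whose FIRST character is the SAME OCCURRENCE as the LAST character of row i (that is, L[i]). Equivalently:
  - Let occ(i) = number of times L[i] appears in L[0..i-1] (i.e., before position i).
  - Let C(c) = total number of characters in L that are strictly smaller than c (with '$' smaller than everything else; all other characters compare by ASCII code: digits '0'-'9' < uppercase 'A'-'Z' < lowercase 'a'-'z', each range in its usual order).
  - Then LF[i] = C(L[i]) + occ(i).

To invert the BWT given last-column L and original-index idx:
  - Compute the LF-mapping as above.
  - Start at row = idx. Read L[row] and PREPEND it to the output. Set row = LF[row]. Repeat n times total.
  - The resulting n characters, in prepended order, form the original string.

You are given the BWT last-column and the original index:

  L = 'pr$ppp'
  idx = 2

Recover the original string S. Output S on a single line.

LF mapping: 1 5 0 2 3 4
Walk LF starting at row 2, prepending L[row]:
  step 1: row=2, L[2]='$', prepend. Next row=LF[2]=0
  step 2: row=0, L[0]='p', prepend. Next row=LF[0]=1
  step 3: row=1, L[1]='r', prepend. Next row=LF[1]=5
  step 4: row=5, L[5]='p', prepend. Next row=LF[5]=4
  step 5: row=4, L[4]='p', prepend. Next row=LF[4]=3
  step 6: row=3, L[3]='p', prepend. Next row=LF[3]=2
Reversed output: ppprp$

Answer: ppprp$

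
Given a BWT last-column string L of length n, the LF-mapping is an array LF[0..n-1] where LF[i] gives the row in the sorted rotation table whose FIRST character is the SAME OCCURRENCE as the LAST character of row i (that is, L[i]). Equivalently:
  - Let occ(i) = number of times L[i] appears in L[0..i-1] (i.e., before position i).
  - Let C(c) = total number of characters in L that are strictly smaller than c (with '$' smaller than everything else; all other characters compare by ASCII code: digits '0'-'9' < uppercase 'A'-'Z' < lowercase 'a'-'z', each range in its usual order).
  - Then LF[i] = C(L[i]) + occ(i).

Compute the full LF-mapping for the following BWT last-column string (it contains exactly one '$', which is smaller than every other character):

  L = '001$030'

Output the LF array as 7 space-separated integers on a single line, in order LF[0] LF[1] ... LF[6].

Char counts: '$':1, '0':4, '1':1, '3':1
C (first-col start): C('$')=0, C('0')=1, C('1')=5, C('3')=6
L[0]='0': occ=0, LF[0]=C('0')+0=1+0=1
L[1]='0': occ=1, LF[1]=C('0')+1=1+1=2
L[2]='1': occ=0, LF[2]=C('1')+0=5+0=5
L[3]='$': occ=0, LF[3]=C('$')+0=0+0=0
L[4]='0': occ=2, LF[4]=C('0')+2=1+2=3
L[5]='3': occ=0, LF[5]=C('3')+0=6+0=6
L[6]='0': occ=3, LF[6]=C('0')+3=1+3=4

Answer: 1 2 5 0 3 6 4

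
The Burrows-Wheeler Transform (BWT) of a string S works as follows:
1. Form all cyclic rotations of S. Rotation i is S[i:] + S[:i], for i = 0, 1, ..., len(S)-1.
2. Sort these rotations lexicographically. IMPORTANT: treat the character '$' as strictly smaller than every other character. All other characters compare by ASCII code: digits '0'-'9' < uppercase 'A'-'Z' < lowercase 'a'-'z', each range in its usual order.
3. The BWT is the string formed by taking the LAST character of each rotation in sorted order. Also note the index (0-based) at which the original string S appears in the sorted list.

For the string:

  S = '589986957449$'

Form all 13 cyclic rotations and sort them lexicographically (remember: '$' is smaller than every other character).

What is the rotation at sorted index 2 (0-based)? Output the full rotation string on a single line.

All 13 rotations (rotation i = S[i:]+S[:i]):
  rot[0] = 589986957449$
  rot[1] = 89986957449$5
  rot[2] = 9986957449$58
  rot[3] = 986957449$589
  rot[4] = 86957449$5899
  rot[5] = 6957449$58998
  rot[6] = 957449$589986
  rot[7] = 57449$5899869
  rot[8] = 7449$58998695
  rot[9] = 449$589986957
  rot[10] = 49$5899869574
  rot[11] = 9$58998695744
  rot[12] = $589986957449
Sorted (with $ < everything):
  sorted[0] = $589986957449
  sorted[1] = 449$589986957
  sorted[2] = 49$5899869574
  sorted[3] = 57449$5899869
  sorted[4] = 589986957449$
  sorted[5] = 6957449$58998
  sorted[6] = 7449$58998695
  sorted[7] = 86957449$5899
  sorted[8] = 89986957449$5
  sorted[9] = 9$58998695744
  sorted[10] = 957449$589986
  sorted[11] = 986957449$589
  sorted[12] = 9986957449$58
sorted[2] = 49$5899869574

Answer: 49$5899869574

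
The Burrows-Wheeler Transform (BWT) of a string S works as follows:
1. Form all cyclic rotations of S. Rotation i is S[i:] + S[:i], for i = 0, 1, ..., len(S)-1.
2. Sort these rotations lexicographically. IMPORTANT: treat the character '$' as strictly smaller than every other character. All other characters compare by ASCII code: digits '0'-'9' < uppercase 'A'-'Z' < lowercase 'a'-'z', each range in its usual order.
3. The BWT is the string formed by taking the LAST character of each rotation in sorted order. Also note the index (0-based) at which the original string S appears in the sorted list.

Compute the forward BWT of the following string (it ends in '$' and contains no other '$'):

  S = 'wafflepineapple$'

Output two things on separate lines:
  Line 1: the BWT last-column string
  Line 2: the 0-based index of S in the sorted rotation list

All 16 rotations (rotation i = S[i:]+S[:i]):
  rot[0] = wafflepineapple$
  rot[1] = afflepineapple$w
  rot[2] = fflepineapple$wa
  rot[3] = flepineapple$waf
  rot[4] = lepineapple$waff
  rot[5] = epineapple$waffl
  rot[6] = pineapple$waffle
  rot[7] = ineapple$wafflep
  rot[8] = neapple$wafflepi
  rot[9] = eapple$wafflepin
  rot[10] = apple$wafflepine
  rot[11] = pple$wafflepinea
  rot[12] = ple$wafflepineap
  rot[13] = le$wafflepineapp
  rot[14] = e$wafflepineappl
  rot[15] = $wafflepineapple
Sorted (with $ < everything):
  sorted[0] = $wafflepineapple  (last char: 'e')
  sorted[1] = afflepineapple$w  (last char: 'w')
  sorted[2] = apple$wafflepine  (last char: 'e')
  sorted[3] = e$wafflepineappl  (last char: 'l')
  sorted[4] = eapple$wafflepin  (last char: 'n')
  sorted[5] = epineapple$waffl  (last char: 'l')
  sorted[6] = fflepineapple$wa  (last char: 'a')
  sorted[7] = flepineapple$waf  (last char: 'f')
  sorted[8] = ineapple$wafflep  (last char: 'p')
  sorted[9] = le$wafflepineapp  (last char: 'p')
  sorted[10] = lepineapple$waff  (last char: 'f')
  sorted[11] = neapple$wafflepi  (last char: 'i')
  sorted[12] = pineapple$waffle  (last char: 'e')
  sorted[13] = ple$wafflepineap  (last char: 'p')
  sorted[14] = pple$wafflepinea  (last char: 'a')
  sorted[15] = wafflepineapple$  (last char: '$')
Last column: ewelnlafppfiepa$
Original string S is at sorted index 15

Answer: ewelnlafppfiepa$
15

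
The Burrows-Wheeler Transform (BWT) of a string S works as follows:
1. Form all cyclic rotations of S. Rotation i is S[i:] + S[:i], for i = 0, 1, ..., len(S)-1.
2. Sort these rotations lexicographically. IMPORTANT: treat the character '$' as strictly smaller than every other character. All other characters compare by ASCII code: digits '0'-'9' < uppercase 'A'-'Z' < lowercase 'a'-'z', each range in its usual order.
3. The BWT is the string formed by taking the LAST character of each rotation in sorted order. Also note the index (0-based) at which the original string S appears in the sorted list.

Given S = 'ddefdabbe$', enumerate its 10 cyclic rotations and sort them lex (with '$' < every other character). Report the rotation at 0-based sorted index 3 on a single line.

Answer: be$ddefdab

Derivation:
All 10 rotations (rotation i = S[i:]+S[:i]):
  rot[0] = ddefdabbe$
  rot[1] = defdabbe$d
  rot[2] = efdabbe$dd
  rot[3] = fdabbe$dde
  rot[4] = dabbe$ddef
  rot[5] = abbe$ddefd
  rot[6] = bbe$ddefda
  rot[7] = be$ddefdab
  rot[8] = e$ddefdabb
  rot[9] = $ddefdabbe
Sorted (with $ < everything):
  sorted[0] = $ddefdabbe
  sorted[1] = abbe$ddefd
  sorted[2] = bbe$ddefda
  sorted[3] = be$ddefdab
  sorted[4] = dabbe$ddef
  sorted[5] = ddefdabbe$
  sorted[6] = defdabbe$d
  sorted[7] = e$ddefdabb
  sorted[8] = efdabbe$dd
  sorted[9] = fdabbe$dde
sorted[3] = be$ddefdab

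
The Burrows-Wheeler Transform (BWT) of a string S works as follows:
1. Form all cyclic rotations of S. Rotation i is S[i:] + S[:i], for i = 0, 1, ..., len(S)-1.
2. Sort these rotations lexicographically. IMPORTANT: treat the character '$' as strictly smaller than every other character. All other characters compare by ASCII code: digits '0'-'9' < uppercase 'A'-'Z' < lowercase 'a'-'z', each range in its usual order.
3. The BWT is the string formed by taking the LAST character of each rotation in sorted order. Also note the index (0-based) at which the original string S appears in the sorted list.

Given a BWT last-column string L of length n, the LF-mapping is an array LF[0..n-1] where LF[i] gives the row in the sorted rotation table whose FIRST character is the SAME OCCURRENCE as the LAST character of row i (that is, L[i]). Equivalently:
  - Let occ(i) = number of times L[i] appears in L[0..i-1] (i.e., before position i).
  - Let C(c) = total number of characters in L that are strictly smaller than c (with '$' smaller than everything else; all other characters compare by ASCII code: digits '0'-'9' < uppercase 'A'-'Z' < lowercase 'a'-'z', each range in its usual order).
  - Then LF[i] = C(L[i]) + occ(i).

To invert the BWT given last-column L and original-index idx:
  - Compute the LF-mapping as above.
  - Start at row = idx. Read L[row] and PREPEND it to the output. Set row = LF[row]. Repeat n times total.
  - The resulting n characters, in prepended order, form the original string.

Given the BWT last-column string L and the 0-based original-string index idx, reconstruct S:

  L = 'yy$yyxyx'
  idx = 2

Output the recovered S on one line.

Answer: xyyyxyy$

Derivation:
LF mapping: 3 4 0 5 6 1 7 2
Walk LF starting at row 2, prepending L[row]:
  step 1: row=2, L[2]='$', prepend. Next row=LF[2]=0
  step 2: row=0, L[0]='y', prepend. Next row=LF[0]=3
  step 3: row=3, L[3]='y', prepend. Next row=LF[3]=5
  step 4: row=5, L[5]='x', prepend. Next row=LF[5]=1
  step 5: row=1, L[1]='y', prepend. Next row=LF[1]=4
  step 6: row=4, L[4]='y', prepend. Next row=LF[4]=6
  step 7: row=6, L[6]='y', prepend. Next row=LF[6]=7
  step 8: row=7, L[7]='x', prepend. Next row=LF[7]=2
Reversed output: xyyyxyy$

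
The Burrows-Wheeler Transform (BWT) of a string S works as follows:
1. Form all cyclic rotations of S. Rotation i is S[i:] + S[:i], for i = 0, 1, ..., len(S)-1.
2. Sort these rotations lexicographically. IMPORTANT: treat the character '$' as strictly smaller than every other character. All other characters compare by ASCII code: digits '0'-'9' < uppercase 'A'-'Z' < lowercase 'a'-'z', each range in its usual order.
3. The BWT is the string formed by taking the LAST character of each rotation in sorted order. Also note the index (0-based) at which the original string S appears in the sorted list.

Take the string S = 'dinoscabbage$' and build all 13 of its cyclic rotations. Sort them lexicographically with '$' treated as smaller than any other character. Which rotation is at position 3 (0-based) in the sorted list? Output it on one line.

All 13 rotations (rotation i = S[i:]+S[:i]):
  rot[0] = dinoscabbage$
  rot[1] = inoscabbage$d
  rot[2] = noscabbage$di
  rot[3] = oscabbage$din
  rot[4] = scabbage$dino
  rot[5] = cabbage$dinos
  rot[6] = abbage$dinosc
  rot[7] = bbage$dinosca
  rot[8] = bage$dinoscab
  rot[9] = age$dinoscabb
  rot[10] = ge$dinoscabba
  rot[11] = e$dinoscabbag
  rot[12] = $dinoscabbage
Sorted (with $ < everything):
  sorted[0] = $dinoscabbage
  sorted[1] = abbage$dinosc
  sorted[2] = age$dinoscabb
  sorted[3] = bage$dinoscab
  sorted[4] = bbage$dinosca
  sorted[5] = cabbage$dinos
  sorted[6] = dinoscabbage$
  sorted[7] = e$dinoscabbag
  sorted[8] = ge$dinoscabba
  sorted[9] = inoscabbage$d
  sorted[10] = noscabbage$di
  sorted[11] = oscabbage$din
  sorted[12] = scabbage$dino
sorted[3] = bage$dinoscab

Answer: bage$dinoscab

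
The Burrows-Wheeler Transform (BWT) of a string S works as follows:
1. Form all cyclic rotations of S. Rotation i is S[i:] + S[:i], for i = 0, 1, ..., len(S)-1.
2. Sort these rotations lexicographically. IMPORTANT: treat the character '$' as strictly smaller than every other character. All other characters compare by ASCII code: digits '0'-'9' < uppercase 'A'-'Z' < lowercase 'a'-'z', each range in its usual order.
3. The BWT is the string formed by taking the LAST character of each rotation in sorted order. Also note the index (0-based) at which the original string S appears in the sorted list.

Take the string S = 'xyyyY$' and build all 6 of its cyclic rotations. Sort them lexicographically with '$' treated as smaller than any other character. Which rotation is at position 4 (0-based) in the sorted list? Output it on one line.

All 6 rotations (rotation i = S[i:]+S[:i]):
  rot[0] = xyyyY$
  rot[1] = yyyY$x
  rot[2] = yyY$xy
  rot[3] = yY$xyy
  rot[4] = Y$xyyy
  rot[5] = $xyyyY
Sorted (with $ < everything):
  sorted[0] = $xyyyY
  sorted[1] = Y$xyyy
  sorted[2] = xyyyY$
  sorted[3] = yY$xyy
  sorted[4] = yyY$xy
  sorted[5] = yyyY$x
sorted[4] = yyY$xy

Answer: yyY$xy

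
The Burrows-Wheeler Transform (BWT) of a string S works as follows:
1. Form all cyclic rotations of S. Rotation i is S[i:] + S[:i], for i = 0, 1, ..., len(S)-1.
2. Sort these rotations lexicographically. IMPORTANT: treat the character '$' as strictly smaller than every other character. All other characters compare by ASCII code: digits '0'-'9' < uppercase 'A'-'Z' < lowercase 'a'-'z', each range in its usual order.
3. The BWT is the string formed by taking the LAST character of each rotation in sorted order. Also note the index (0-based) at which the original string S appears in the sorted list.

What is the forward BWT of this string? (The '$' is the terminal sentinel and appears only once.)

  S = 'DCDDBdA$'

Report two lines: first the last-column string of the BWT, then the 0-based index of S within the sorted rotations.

Answer: AdDDD$CB
5

Derivation:
All 8 rotations (rotation i = S[i:]+S[:i]):
  rot[0] = DCDDBdA$
  rot[1] = CDDBdA$D
  rot[2] = DDBdA$DC
  rot[3] = DBdA$DCD
  rot[4] = BdA$DCDD
  rot[5] = dA$DCDDB
  rot[6] = A$DCDDBd
  rot[7] = $DCDDBdA
Sorted (with $ < everything):
  sorted[0] = $DCDDBdA  (last char: 'A')
  sorted[1] = A$DCDDBd  (last char: 'd')
  sorted[2] = BdA$DCDD  (last char: 'D')
  sorted[3] = CDDBdA$D  (last char: 'D')
  sorted[4] = DBdA$DCD  (last char: 'D')
  sorted[5] = DCDDBdA$  (last char: '$')
  sorted[6] = DDBdA$DC  (last char: 'C')
  sorted[7] = dA$DCDDB  (last char: 'B')
Last column: AdDDD$CB
Original string S is at sorted index 5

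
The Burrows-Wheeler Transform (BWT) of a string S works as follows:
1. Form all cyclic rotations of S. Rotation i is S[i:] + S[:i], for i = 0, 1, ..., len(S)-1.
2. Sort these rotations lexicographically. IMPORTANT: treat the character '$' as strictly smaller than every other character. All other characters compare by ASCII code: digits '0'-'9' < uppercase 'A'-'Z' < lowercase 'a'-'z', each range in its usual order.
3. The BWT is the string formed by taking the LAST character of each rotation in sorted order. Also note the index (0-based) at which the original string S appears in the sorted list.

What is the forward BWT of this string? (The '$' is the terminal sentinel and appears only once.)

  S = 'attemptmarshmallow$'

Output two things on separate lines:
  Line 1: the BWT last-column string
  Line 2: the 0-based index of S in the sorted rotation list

Answer: wmm$tsalhtelmartpao
3

Derivation:
All 19 rotations (rotation i = S[i:]+S[:i]):
  rot[0] = attemptmarshmallow$
  rot[1] = ttemptmarshmallow$a
  rot[2] = temptmarshmallow$at
  rot[3] = emptmarshmallow$att
  rot[4] = mptmarshmallow$atte
  rot[5] = ptmarshmallow$attem
  rot[6] = tmarshmallow$attemp
  rot[7] = marshmallow$attempt
  rot[8] = arshmallow$attemptm
  rot[9] = rshmallow$attemptma
  rot[10] = shmallow$attemptmar
  rot[11] = hmallow$attemptmars
  rot[12] = mallow$attemptmarsh
  rot[13] = allow$attemptmarshm
  rot[14] = llow$attemptmarshma
  rot[15] = low$attemptmarshmal
  rot[16] = ow$attemptmarshmall
  rot[17] = w$attemptmarshmallo
  rot[18] = $attemptmarshmallow
Sorted (with $ < everything):
  sorted[0] = $attemptmarshmallow  (last char: 'w')
  sorted[1] = allow$attemptmarshm  (last char: 'm')
  sorted[2] = arshmallow$attemptm  (last char: 'm')
  sorted[3] = attemptmarshmallow$  (last char: '$')
  sorted[4] = emptmarshmallow$att  (last char: 't')
  sorted[5] = hmallow$attemptmars  (last char: 's')
  sorted[6] = llow$attemptmarshma  (last char: 'a')
  sorted[7] = low$attemptmarshmal  (last char: 'l')
  sorted[8] = mallow$attemptmarsh  (last char: 'h')
  sorted[9] = marshmallow$attempt  (last char: 't')
  sorted[10] = mptmarshmallow$atte  (last char: 'e')
  sorted[11] = ow$attemptmarshmall  (last char: 'l')
  sorted[12] = ptmarshmallow$attem  (last char: 'm')
  sorted[13] = rshmallow$attemptma  (last char: 'a')
  sorted[14] = shmallow$attemptmar  (last char: 'r')
  sorted[15] = temptmarshmallow$at  (last char: 't')
  sorted[16] = tmarshmallow$attemp  (last char: 'p')
  sorted[17] = ttemptmarshmallow$a  (last char: 'a')
  sorted[18] = w$attemptmarshmallo  (last char: 'o')
Last column: wmm$tsalhtelmartpao
Original string S is at sorted index 3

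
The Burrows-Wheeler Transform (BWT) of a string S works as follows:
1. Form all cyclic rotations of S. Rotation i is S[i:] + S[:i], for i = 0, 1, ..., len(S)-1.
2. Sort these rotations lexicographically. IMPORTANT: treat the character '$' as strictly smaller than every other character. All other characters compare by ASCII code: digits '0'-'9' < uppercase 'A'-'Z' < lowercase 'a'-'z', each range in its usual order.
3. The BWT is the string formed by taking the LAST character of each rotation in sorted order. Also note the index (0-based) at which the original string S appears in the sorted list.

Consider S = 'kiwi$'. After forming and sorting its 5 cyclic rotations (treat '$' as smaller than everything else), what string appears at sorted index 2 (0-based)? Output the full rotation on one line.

All 5 rotations (rotation i = S[i:]+S[:i]):
  rot[0] = kiwi$
  rot[1] = iwi$k
  rot[2] = wi$ki
  rot[3] = i$kiw
  rot[4] = $kiwi
Sorted (with $ < everything):
  sorted[0] = $kiwi
  sorted[1] = i$kiw
  sorted[2] = iwi$k
  sorted[3] = kiwi$
  sorted[4] = wi$ki
sorted[2] = iwi$k

Answer: iwi$k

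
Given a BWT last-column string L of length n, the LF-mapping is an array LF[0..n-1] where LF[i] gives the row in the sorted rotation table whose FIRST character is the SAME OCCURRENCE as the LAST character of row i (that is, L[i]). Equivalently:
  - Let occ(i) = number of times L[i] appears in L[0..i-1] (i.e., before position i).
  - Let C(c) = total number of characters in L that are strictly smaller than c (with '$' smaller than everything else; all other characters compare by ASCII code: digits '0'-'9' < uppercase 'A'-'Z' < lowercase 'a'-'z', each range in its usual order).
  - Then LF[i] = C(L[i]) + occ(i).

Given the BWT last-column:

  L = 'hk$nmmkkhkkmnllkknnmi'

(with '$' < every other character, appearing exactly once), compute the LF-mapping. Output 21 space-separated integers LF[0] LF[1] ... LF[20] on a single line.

Answer: 1 4 0 17 13 14 5 6 2 7 8 15 18 11 12 9 10 19 20 16 3

Derivation:
Char counts: '$':1, 'h':2, 'i':1, 'k':7, 'l':2, 'm':4, 'n':4
C (first-col start): C('$')=0, C('h')=1, C('i')=3, C('k')=4, C('l')=11, C('m')=13, C('n')=17
L[0]='h': occ=0, LF[0]=C('h')+0=1+0=1
L[1]='k': occ=0, LF[1]=C('k')+0=4+0=4
L[2]='$': occ=0, LF[2]=C('$')+0=0+0=0
L[3]='n': occ=0, LF[3]=C('n')+0=17+0=17
L[4]='m': occ=0, LF[4]=C('m')+0=13+0=13
L[5]='m': occ=1, LF[5]=C('m')+1=13+1=14
L[6]='k': occ=1, LF[6]=C('k')+1=4+1=5
L[7]='k': occ=2, LF[7]=C('k')+2=4+2=6
L[8]='h': occ=1, LF[8]=C('h')+1=1+1=2
L[9]='k': occ=3, LF[9]=C('k')+3=4+3=7
L[10]='k': occ=4, LF[10]=C('k')+4=4+4=8
L[11]='m': occ=2, LF[11]=C('m')+2=13+2=15
L[12]='n': occ=1, LF[12]=C('n')+1=17+1=18
L[13]='l': occ=0, LF[13]=C('l')+0=11+0=11
L[14]='l': occ=1, LF[14]=C('l')+1=11+1=12
L[15]='k': occ=5, LF[15]=C('k')+5=4+5=9
L[16]='k': occ=6, LF[16]=C('k')+6=4+6=10
L[17]='n': occ=2, LF[17]=C('n')+2=17+2=19
L[18]='n': occ=3, LF[18]=C('n')+3=17+3=20
L[19]='m': occ=3, LF[19]=C('m')+3=13+3=16
L[20]='i': occ=0, LF[20]=C('i')+0=3+0=3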